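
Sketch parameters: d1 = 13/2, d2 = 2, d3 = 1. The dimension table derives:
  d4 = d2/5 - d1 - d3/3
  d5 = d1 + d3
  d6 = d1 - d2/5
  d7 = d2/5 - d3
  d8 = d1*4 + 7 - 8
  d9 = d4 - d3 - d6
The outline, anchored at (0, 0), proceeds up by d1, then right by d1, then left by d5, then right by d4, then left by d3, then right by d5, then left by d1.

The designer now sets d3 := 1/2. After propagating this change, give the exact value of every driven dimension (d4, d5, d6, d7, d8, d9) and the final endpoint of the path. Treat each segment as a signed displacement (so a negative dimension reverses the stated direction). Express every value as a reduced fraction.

d4 = -94/15
d5 = 7
d6 = 61/10
d7 = -1/10
d8 = 25
d9 = -193/15
endpoint = (-203/30, 13/2)

Apply edit: d3 := 1/2
  d4 = d2/5 - d1 - d3/3 = -94/15
  d5 = d1 + d3 = 7
  d6 = d1 - d2/5 = 61/10
  d7 = d2/5 - d3 = -1/10
  d8 = d1*4 + 7 - 8 = 25
  d9 = d4 - d3 - d6 = -193/15
Walk from origin (0, 0):
  seg 1: up by d1 = 13/2 → (0, 13/2)
  seg 2: right by d1 = 13/2 → (13/2, 13/2)
  seg 3: left by d5 = 7 → (-1/2, 13/2)
  seg 4: right by d4 = -94/15 → (-203/30, 13/2)
  seg 5: left by d3 = 1/2 → (-109/15, 13/2)
  seg 6: right by d5 = 7 → (-4/15, 13/2)
  seg 7: left by d1 = 13/2 → (-203/30, 13/2)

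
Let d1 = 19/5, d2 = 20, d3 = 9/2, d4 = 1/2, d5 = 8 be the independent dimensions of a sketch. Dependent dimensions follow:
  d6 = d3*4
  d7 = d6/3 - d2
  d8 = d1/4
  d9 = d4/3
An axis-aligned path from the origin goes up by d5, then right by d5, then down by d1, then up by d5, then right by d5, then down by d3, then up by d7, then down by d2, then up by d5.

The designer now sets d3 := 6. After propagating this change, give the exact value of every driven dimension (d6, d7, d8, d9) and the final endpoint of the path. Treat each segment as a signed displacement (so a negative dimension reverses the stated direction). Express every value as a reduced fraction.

d6 = 24
d7 = -12
d8 = 19/20
d9 = 1/6
endpoint = (16, -89/5)

Apply edit: d3 := 6
  d6 = d3*4 = 24
  d7 = d6/3 - d2 = -12
  d8 = d1/4 = 19/20
  d9 = d4/3 = 1/6
Walk from origin (0, 0):
  seg 1: up by d5 = 8 → (0, 8)
  seg 2: right by d5 = 8 → (8, 8)
  seg 3: down by d1 = 19/5 → (8, 21/5)
  seg 4: up by d5 = 8 → (8, 61/5)
  seg 5: right by d5 = 8 → (16, 61/5)
  seg 6: down by d3 = 6 → (16, 31/5)
  seg 7: up by d7 = -12 → (16, -29/5)
  seg 8: down by d2 = 20 → (16, -129/5)
  seg 9: up by d5 = 8 → (16, -89/5)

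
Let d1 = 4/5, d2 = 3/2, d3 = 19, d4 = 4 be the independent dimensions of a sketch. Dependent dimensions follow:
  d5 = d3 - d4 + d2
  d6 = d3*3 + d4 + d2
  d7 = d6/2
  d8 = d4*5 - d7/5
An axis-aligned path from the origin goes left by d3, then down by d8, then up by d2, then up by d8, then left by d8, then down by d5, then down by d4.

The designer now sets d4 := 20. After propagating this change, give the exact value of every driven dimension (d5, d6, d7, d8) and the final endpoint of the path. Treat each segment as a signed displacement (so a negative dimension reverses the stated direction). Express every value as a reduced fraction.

Apply edit: d4 := 20
  d5 = d3 - d4 + d2 = 1/2
  d6 = d3*3 + d4 + d2 = 157/2
  d7 = d6/2 = 157/4
  d8 = d4*5 - d7/5 = 1843/20
Walk from origin (0, 0):
  seg 1: left by d3 = 19 → (-19, 0)
  seg 2: down by d8 = 1843/20 → (-19, -1843/20)
  seg 3: up by d2 = 3/2 → (-19, -1813/20)
  seg 4: up by d8 = 1843/20 → (-19, 3/2)
  seg 5: left by d8 = 1843/20 → (-2223/20, 3/2)
  seg 6: down by d5 = 1/2 → (-2223/20, 1)
  seg 7: down by d4 = 20 → (-2223/20, -19)

d5 = 1/2
d6 = 157/2
d7 = 157/4
d8 = 1843/20
endpoint = (-2223/20, -19)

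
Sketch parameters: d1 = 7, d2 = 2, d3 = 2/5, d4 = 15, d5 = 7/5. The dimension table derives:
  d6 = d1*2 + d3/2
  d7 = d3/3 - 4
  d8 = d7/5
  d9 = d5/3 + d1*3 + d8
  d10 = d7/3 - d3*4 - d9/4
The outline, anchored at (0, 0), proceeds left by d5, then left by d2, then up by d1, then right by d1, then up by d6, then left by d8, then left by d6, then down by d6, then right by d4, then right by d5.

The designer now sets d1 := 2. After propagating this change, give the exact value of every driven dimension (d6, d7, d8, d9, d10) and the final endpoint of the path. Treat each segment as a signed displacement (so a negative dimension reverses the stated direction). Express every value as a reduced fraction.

Apply edit: d1 := 2
  d6 = d1*2 + d3/2 = 21/5
  d7 = d3/3 - 4 = -58/15
  d8 = d7/5 = -58/75
  d9 = d5/3 + d1*3 + d8 = 427/75
  d10 = d7/3 - d3*4 - d9/4 = -3881/900
Walk from origin (0, 0):
  seg 1: left by d5 = 7/5 → (-7/5, 0)
  seg 2: left by d2 = 2 → (-17/5, 0)
  seg 3: up by d1 = 2 → (-17/5, 2)
  seg 4: right by d1 = 2 → (-7/5, 2)
  seg 5: up by d6 = 21/5 → (-7/5, 31/5)
  seg 6: left by d8 = -58/75 → (-47/75, 31/5)
  seg 7: left by d6 = 21/5 → (-362/75, 31/5)
  seg 8: down by d6 = 21/5 → (-362/75, 2)
  seg 9: right by d4 = 15 → (763/75, 2)
  seg 10: right by d5 = 7/5 → (868/75, 2)

d6 = 21/5
d7 = -58/15
d8 = -58/75
d9 = 427/75
d10 = -3881/900
endpoint = (868/75, 2)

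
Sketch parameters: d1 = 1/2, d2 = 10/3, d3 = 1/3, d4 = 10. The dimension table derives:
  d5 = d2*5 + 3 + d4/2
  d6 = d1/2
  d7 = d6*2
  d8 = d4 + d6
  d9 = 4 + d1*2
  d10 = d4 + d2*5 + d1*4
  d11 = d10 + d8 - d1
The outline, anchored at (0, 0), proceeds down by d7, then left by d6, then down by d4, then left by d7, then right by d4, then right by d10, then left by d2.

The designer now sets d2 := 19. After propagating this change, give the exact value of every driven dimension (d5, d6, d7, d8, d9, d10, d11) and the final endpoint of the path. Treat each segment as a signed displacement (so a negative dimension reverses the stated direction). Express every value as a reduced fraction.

Apply edit: d2 := 19
  d5 = d2*5 + 3 + d4/2 = 103
  d6 = d1/2 = 1/4
  d7 = d6*2 = 1/2
  d8 = d4 + d6 = 41/4
  d9 = 4 + d1*2 = 5
  d10 = d4 + d2*5 + d1*4 = 107
  d11 = d10 + d8 - d1 = 467/4
Walk from origin (0, 0):
  seg 1: down by d7 = 1/2 → (0, -1/2)
  seg 2: left by d6 = 1/4 → (-1/4, -1/2)
  seg 3: down by d4 = 10 → (-1/4, -21/2)
  seg 4: left by d7 = 1/2 → (-3/4, -21/2)
  seg 5: right by d4 = 10 → (37/4, -21/2)
  seg 6: right by d10 = 107 → (465/4, -21/2)
  seg 7: left by d2 = 19 → (389/4, -21/2)

d5 = 103
d6 = 1/4
d7 = 1/2
d8 = 41/4
d9 = 5
d10 = 107
d11 = 467/4
endpoint = (389/4, -21/2)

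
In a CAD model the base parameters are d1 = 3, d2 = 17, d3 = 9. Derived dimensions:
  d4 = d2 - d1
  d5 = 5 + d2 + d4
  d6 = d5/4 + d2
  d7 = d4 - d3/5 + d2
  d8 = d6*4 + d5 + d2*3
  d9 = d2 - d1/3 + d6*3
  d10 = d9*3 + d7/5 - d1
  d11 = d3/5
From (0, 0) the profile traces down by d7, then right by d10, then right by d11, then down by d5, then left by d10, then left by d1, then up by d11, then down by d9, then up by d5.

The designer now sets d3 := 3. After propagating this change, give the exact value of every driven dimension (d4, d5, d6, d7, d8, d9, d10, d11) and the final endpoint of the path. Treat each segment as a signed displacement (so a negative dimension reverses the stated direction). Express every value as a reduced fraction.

Apply edit: d3 := 3
  d4 = d2 - d1 = 14
  d5 = 5 + d2 + d4 = 36
  d6 = d5/4 + d2 = 26
  d7 = d4 - d3/5 + d2 = 152/5
  d8 = d6*4 + d5 + d2*3 = 191
  d9 = d2 - d1/3 + d6*3 = 94
  d10 = d9*3 + d7/5 - d1 = 7127/25
  d11 = d3/5 = 3/5
Walk from origin (0, 0):
  seg 1: down by d7 = 152/5 → (0, -152/5)
  seg 2: right by d10 = 7127/25 → (7127/25, -152/5)
  seg 3: right by d11 = 3/5 → (7142/25, -152/5)
  seg 4: down by d5 = 36 → (7142/25, -332/5)
  seg 5: left by d10 = 7127/25 → (3/5, -332/5)
  seg 6: left by d1 = 3 → (-12/5, -332/5)
  seg 7: up by d11 = 3/5 → (-12/5, -329/5)
  seg 8: down by d9 = 94 → (-12/5, -799/5)
  seg 9: up by d5 = 36 → (-12/5, -619/5)

d4 = 14
d5 = 36
d6 = 26
d7 = 152/5
d8 = 191
d9 = 94
d10 = 7127/25
d11 = 3/5
endpoint = (-12/5, -619/5)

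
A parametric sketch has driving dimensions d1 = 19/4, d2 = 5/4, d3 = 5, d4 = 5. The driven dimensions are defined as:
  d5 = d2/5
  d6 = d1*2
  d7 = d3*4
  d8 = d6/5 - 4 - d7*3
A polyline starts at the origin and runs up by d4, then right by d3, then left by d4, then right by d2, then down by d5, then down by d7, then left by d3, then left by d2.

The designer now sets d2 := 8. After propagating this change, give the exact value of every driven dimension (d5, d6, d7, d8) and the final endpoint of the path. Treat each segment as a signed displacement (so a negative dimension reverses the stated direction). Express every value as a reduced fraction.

Apply edit: d2 := 8
  d5 = d2/5 = 8/5
  d6 = d1*2 = 19/2
  d7 = d3*4 = 20
  d8 = d6/5 - 4 - d7*3 = -621/10
Walk from origin (0, 0):
  seg 1: up by d4 = 5 → (0, 5)
  seg 2: right by d3 = 5 → (5, 5)
  seg 3: left by d4 = 5 → (0, 5)
  seg 4: right by d2 = 8 → (8, 5)
  seg 5: down by d5 = 8/5 → (8, 17/5)
  seg 6: down by d7 = 20 → (8, -83/5)
  seg 7: left by d3 = 5 → (3, -83/5)
  seg 8: left by d2 = 8 → (-5, -83/5)

d5 = 8/5
d6 = 19/2
d7 = 20
d8 = -621/10
endpoint = (-5, -83/5)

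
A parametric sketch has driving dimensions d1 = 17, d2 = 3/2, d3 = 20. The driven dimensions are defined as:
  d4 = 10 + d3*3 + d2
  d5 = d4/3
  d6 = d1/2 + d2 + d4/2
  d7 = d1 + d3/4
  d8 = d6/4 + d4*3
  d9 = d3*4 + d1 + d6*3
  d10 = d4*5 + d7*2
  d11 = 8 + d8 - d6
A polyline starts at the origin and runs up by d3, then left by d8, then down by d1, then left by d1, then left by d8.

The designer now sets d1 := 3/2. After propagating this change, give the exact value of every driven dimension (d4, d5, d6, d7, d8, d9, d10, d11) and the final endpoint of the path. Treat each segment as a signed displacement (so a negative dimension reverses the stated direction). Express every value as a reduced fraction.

d4 = 143/2
d5 = 143/6
d6 = 38
d7 = 13/2
d8 = 224
d9 = 391/2
d10 = 741/2
d11 = 194
endpoint = (-899/2, 37/2)

Apply edit: d1 := 3/2
  d4 = 10 + d3*3 + d2 = 143/2
  d5 = d4/3 = 143/6
  d6 = d1/2 + d2 + d4/2 = 38
  d7 = d1 + d3/4 = 13/2
  d8 = d6/4 + d4*3 = 224
  d9 = d3*4 + d1 + d6*3 = 391/2
  d10 = d4*5 + d7*2 = 741/2
  d11 = 8 + d8 - d6 = 194
Walk from origin (0, 0):
  seg 1: up by d3 = 20 → (0, 20)
  seg 2: left by d8 = 224 → (-224, 20)
  seg 3: down by d1 = 3/2 → (-224, 37/2)
  seg 4: left by d1 = 3/2 → (-451/2, 37/2)
  seg 5: left by d8 = 224 → (-899/2, 37/2)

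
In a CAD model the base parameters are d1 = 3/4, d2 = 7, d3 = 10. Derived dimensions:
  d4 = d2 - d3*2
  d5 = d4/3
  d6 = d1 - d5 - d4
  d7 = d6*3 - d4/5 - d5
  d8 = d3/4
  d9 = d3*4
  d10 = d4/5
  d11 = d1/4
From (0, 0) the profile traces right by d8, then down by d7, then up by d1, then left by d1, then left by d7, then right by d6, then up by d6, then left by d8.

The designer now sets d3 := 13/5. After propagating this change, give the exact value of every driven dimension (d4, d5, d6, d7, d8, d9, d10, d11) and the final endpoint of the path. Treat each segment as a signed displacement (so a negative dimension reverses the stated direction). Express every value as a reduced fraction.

Apply edit: d3 := 13/5
  d4 = d2 - d3*2 = 9/5
  d5 = d4/3 = 3/5
  d6 = d1 - d5 - d4 = -33/20
  d7 = d6*3 - d4/5 - d5 = -591/100
  d8 = d3/4 = 13/20
  d9 = d3*4 = 52/5
  d10 = d4/5 = 9/25
  d11 = d1/4 = 3/16
Walk from origin (0, 0):
  seg 1: right by d8 = 13/20 → (13/20, 0)
  seg 2: down by d7 = -591/100 → (13/20, 591/100)
  seg 3: up by d1 = 3/4 → (13/20, 333/50)
  seg 4: left by d1 = 3/4 → (-1/10, 333/50)
  seg 5: left by d7 = -591/100 → (581/100, 333/50)
  seg 6: right by d6 = -33/20 → (104/25, 333/50)
  seg 7: up by d6 = -33/20 → (104/25, 501/100)
  seg 8: left by d8 = 13/20 → (351/100, 501/100)

d4 = 9/5
d5 = 3/5
d6 = -33/20
d7 = -591/100
d8 = 13/20
d9 = 52/5
d10 = 9/25
d11 = 3/16
endpoint = (351/100, 501/100)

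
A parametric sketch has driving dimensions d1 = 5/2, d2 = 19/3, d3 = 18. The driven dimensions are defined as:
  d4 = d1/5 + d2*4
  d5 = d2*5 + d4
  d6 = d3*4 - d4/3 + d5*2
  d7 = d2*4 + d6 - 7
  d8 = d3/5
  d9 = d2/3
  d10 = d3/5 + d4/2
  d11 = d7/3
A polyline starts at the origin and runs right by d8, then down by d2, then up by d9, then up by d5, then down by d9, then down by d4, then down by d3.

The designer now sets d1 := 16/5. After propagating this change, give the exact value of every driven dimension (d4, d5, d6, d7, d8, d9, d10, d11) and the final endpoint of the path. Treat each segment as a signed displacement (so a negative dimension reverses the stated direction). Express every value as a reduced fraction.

d4 = 1948/75
d5 = 1441/25
d6 = 8038/45
d7 = 8863/45
d8 = 18/5
d9 = 19/9
d10 = 1244/75
d11 = 8863/135
endpoint = (18/5, 22/3)

Apply edit: d1 := 16/5
  d4 = d1/5 + d2*4 = 1948/75
  d5 = d2*5 + d4 = 1441/25
  d6 = d3*4 - d4/3 + d5*2 = 8038/45
  d7 = d2*4 + d6 - 7 = 8863/45
  d8 = d3/5 = 18/5
  d9 = d2/3 = 19/9
  d10 = d3/5 + d4/2 = 1244/75
  d11 = d7/3 = 8863/135
Walk from origin (0, 0):
  seg 1: right by d8 = 18/5 → (18/5, 0)
  seg 2: down by d2 = 19/3 → (18/5, -19/3)
  seg 3: up by d9 = 19/9 → (18/5, -38/9)
  seg 4: up by d5 = 1441/25 → (18/5, 12019/225)
  seg 5: down by d9 = 19/9 → (18/5, 3848/75)
  seg 6: down by d4 = 1948/75 → (18/5, 76/3)
  seg 7: down by d3 = 18 → (18/5, 22/3)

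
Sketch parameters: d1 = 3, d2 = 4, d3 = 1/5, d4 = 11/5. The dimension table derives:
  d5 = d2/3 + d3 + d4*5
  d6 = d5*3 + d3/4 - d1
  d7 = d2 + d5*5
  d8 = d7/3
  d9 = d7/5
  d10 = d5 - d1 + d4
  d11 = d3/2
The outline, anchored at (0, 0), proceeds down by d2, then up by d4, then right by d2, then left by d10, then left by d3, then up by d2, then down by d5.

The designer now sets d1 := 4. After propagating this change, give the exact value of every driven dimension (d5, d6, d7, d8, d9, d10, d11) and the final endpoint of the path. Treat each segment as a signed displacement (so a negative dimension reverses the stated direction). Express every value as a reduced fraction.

Apply edit: d1 := 4
  d5 = d2/3 + d3 + d4*5 = 188/15
  d6 = d5*3 + d3/4 - d1 = 673/20
  d7 = d2 + d5*5 = 200/3
  d8 = d7/3 = 200/9
  d9 = d7/5 = 40/3
  d10 = d5 - d1 + d4 = 161/15
  d11 = d3/2 = 1/10
Walk from origin (0, 0):
  seg 1: down by d2 = 4 → (0, -4)
  seg 2: up by d4 = 11/5 → (0, -9/5)
  seg 3: right by d2 = 4 → (4, -9/5)
  seg 4: left by d10 = 161/15 → (-101/15, -9/5)
  seg 5: left by d3 = 1/5 → (-104/15, -9/5)
  seg 6: up by d2 = 4 → (-104/15, 11/5)
  seg 7: down by d5 = 188/15 → (-104/15, -31/3)

d5 = 188/15
d6 = 673/20
d7 = 200/3
d8 = 200/9
d9 = 40/3
d10 = 161/15
d11 = 1/10
endpoint = (-104/15, -31/3)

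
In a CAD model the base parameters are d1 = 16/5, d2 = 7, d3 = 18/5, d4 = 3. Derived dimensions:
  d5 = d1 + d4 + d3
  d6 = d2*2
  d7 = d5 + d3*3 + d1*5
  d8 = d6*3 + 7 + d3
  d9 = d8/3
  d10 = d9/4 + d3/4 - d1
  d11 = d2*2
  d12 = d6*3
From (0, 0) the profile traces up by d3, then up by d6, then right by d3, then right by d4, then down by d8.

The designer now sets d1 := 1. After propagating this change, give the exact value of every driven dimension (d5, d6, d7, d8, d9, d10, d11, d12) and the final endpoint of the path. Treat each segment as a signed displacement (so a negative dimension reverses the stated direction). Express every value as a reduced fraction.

Apply edit: d1 := 1
  d5 = d1 + d4 + d3 = 38/5
  d6 = d2*2 = 14
  d7 = d5 + d3*3 + d1*5 = 117/5
  d8 = d6*3 + 7 + d3 = 263/5
  d9 = d8/3 = 263/15
  d10 = d9/4 + d3/4 - d1 = 257/60
  d11 = d2*2 = 14
  d12 = d6*3 = 42
Walk from origin (0, 0):
  seg 1: up by d3 = 18/5 → (0, 18/5)
  seg 2: up by d6 = 14 → (0, 88/5)
  seg 3: right by d3 = 18/5 → (18/5, 88/5)
  seg 4: right by d4 = 3 → (33/5, 88/5)
  seg 5: down by d8 = 263/5 → (33/5, -35)

d5 = 38/5
d6 = 14
d7 = 117/5
d8 = 263/5
d9 = 263/15
d10 = 257/60
d11 = 14
d12 = 42
endpoint = (33/5, -35)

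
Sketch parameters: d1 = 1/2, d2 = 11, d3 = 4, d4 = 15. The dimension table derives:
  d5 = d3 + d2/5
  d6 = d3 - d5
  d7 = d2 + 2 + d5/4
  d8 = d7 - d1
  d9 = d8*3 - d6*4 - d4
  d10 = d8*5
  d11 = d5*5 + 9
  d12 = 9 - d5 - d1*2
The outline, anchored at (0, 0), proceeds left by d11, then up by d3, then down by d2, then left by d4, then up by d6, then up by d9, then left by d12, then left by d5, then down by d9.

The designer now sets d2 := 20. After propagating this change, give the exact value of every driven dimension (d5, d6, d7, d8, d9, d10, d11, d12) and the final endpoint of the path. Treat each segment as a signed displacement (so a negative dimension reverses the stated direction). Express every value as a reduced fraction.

Apply edit: d2 := 20
  d5 = d3 + d2/5 = 8
  d6 = d3 - d5 = -4
  d7 = d2 + 2 + d5/4 = 24
  d8 = d7 - d1 = 47/2
  d9 = d8*3 - d6*4 - d4 = 143/2
  d10 = d8*5 = 235/2
  d11 = d5*5 + 9 = 49
  d12 = 9 - d5 - d1*2 = 0
Walk from origin (0, 0):
  seg 1: left by d11 = 49 → (-49, 0)
  seg 2: up by d3 = 4 → (-49, 4)
  seg 3: down by d2 = 20 → (-49, -16)
  seg 4: left by d4 = 15 → (-64, -16)
  seg 5: up by d6 = -4 → (-64, -20)
  seg 6: up by d9 = 143/2 → (-64, 103/2)
  seg 7: left by d12 = 0 → (-64, 103/2)
  seg 8: left by d5 = 8 → (-72, 103/2)
  seg 9: down by d9 = 143/2 → (-72, -20)

d5 = 8
d6 = -4
d7 = 24
d8 = 47/2
d9 = 143/2
d10 = 235/2
d11 = 49
d12 = 0
endpoint = (-72, -20)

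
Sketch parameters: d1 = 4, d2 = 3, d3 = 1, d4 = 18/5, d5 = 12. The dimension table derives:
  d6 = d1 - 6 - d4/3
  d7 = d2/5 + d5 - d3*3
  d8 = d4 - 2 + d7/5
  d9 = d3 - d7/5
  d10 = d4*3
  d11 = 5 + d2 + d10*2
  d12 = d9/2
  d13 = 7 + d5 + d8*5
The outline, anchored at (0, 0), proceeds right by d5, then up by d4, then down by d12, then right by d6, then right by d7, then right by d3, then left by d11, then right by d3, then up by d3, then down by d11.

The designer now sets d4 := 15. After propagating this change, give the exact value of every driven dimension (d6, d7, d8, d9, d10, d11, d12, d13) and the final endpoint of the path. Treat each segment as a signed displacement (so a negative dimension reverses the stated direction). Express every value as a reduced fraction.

d6 = -7
d7 = 48/5
d8 = 373/25
d9 = -23/25
d10 = 45
d11 = 98
d12 = -23/50
d13 = 468/5
endpoint = (-407/5, -4077/50)

Apply edit: d4 := 15
  d6 = d1 - 6 - d4/3 = -7
  d7 = d2/5 + d5 - d3*3 = 48/5
  d8 = d4 - 2 + d7/5 = 373/25
  d9 = d3 - d7/5 = -23/25
  d10 = d4*3 = 45
  d11 = 5 + d2 + d10*2 = 98
  d12 = d9/2 = -23/50
  d13 = 7 + d5 + d8*5 = 468/5
Walk from origin (0, 0):
  seg 1: right by d5 = 12 → (12, 0)
  seg 2: up by d4 = 15 → (12, 15)
  seg 3: down by d12 = -23/50 → (12, 773/50)
  seg 4: right by d6 = -7 → (5, 773/50)
  seg 5: right by d7 = 48/5 → (73/5, 773/50)
  seg 6: right by d3 = 1 → (78/5, 773/50)
  seg 7: left by d11 = 98 → (-412/5, 773/50)
  seg 8: right by d3 = 1 → (-407/5, 773/50)
  seg 9: up by d3 = 1 → (-407/5, 823/50)
  seg 10: down by d11 = 98 → (-407/5, -4077/50)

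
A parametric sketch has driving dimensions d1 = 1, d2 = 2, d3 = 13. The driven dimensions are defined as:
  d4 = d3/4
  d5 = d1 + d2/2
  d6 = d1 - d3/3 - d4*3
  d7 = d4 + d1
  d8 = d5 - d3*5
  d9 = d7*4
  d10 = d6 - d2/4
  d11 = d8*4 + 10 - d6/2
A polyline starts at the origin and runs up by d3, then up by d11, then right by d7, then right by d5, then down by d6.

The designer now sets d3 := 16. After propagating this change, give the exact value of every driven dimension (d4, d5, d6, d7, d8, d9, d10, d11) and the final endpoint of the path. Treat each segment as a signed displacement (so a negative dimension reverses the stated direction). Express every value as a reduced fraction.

Apply edit: d3 := 16
  d4 = d3/4 = 4
  d5 = d1 + d2/2 = 2
  d6 = d1 - d3/3 - d4*3 = -49/3
  d7 = d4 + d1 = 5
  d8 = d5 - d3*5 = -78
  d9 = d7*4 = 20
  d10 = d6 - d2/4 = -101/6
  d11 = d8*4 + 10 - d6/2 = -1763/6
Walk from origin (0, 0):
  seg 1: up by d3 = 16 → (0, 16)
  seg 2: up by d11 = -1763/6 → (0, -1667/6)
  seg 3: right by d7 = 5 → (5, -1667/6)
  seg 4: right by d5 = 2 → (7, -1667/6)
  seg 5: down by d6 = -49/3 → (7, -523/2)

d4 = 4
d5 = 2
d6 = -49/3
d7 = 5
d8 = -78
d9 = 20
d10 = -101/6
d11 = -1763/6
endpoint = (7, -523/2)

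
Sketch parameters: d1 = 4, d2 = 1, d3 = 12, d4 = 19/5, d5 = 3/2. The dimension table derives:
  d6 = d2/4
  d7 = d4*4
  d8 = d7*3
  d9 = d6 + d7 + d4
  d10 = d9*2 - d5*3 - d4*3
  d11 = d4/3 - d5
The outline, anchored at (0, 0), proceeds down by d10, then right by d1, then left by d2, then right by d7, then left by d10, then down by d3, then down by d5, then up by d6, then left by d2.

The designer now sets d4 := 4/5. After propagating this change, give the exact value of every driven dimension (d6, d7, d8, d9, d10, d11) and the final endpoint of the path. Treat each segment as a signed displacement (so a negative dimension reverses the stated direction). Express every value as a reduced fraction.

Apply edit: d4 := 4/5
  d6 = d2/4 = 1/4
  d7 = d4*4 = 16/5
  d8 = d7*3 = 48/5
  d9 = d6 + d7 + d4 = 17/4
  d10 = d9*2 - d5*3 - d4*3 = 8/5
  d11 = d4/3 - d5 = -37/30
Walk from origin (0, 0):
  seg 1: down by d10 = 8/5 → (0, -8/5)
  seg 2: right by d1 = 4 → (4, -8/5)
  seg 3: left by d2 = 1 → (3, -8/5)
  seg 4: right by d7 = 16/5 → (31/5, -8/5)
  seg 5: left by d10 = 8/5 → (23/5, -8/5)
  seg 6: down by d3 = 12 → (23/5, -68/5)
  seg 7: down by d5 = 3/2 → (23/5, -151/10)
  seg 8: up by d6 = 1/4 → (23/5, -297/20)
  seg 9: left by d2 = 1 → (18/5, -297/20)

d6 = 1/4
d7 = 16/5
d8 = 48/5
d9 = 17/4
d10 = 8/5
d11 = -37/30
endpoint = (18/5, -297/20)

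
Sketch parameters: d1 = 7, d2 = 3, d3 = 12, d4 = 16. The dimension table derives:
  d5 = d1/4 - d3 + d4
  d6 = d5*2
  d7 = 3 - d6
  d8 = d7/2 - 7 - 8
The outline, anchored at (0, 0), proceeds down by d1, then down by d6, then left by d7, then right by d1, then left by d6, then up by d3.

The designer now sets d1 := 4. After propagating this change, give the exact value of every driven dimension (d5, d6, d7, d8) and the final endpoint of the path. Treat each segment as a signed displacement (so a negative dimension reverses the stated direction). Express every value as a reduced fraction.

d5 = 5
d6 = 10
d7 = -7
d8 = -37/2
endpoint = (1, -2)

Apply edit: d1 := 4
  d5 = d1/4 - d3 + d4 = 5
  d6 = d5*2 = 10
  d7 = 3 - d6 = -7
  d8 = d7/2 - 7 - 8 = -37/2
Walk from origin (0, 0):
  seg 1: down by d1 = 4 → (0, -4)
  seg 2: down by d6 = 10 → (0, -14)
  seg 3: left by d7 = -7 → (7, -14)
  seg 4: right by d1 = 4 → (11, -14)
  seg 5: left by d6 = 10 → (1, -14)
  seg 6: up by d3 = 12 → (1, -2)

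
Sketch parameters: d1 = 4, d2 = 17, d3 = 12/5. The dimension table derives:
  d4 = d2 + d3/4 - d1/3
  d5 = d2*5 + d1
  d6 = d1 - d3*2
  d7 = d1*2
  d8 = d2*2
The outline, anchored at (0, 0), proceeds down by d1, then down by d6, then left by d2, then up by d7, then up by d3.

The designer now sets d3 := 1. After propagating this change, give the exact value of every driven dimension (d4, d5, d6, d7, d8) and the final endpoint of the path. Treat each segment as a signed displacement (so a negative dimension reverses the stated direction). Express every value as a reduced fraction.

d4 = 191/12
d5 = 89
d6 = 2
d7 = 8
d8 = 34
endpoint = (-17, 3)

Apply edit: d3 := 1
  d4 = d2 + d3/4 - d1/3 = 191/12
  d5 = d2*5 + d1 = 89
  d6 = d1 - d3*2 = 2
  d7 = d1*2 = 8
  d8 = d2*2 = 34
Walk from origin (0, 0):
  seg 1: down by d1 = 4 → (0, -4)
  seg 2: down by d6 = 2 → (0, -6)
  seg 3: left by d2 = 17 → (-17, -6)
  seg 4: up by d7 = 8 → (-17, 2)
  seg 5: up by d3 = 1 → (-17, 3)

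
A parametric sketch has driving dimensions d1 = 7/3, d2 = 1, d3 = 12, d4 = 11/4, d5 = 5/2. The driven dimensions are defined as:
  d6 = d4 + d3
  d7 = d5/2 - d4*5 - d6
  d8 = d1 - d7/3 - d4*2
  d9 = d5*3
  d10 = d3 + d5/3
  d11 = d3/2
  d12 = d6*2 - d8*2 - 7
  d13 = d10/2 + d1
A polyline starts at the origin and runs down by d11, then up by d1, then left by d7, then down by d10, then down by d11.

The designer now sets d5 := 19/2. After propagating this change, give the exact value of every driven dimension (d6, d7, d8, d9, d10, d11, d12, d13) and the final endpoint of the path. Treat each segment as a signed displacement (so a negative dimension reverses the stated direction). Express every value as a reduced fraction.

d6 = 59/4
d7 = -95/4
d8 = 19/4
d9 = 57/2
d10 = 91/6
d11 = 6
d12 = 13
d13 = 119/12
endpoint = (95/4, -149/6)

Apply edit: d5 := 19/2
  d6 = d4 + d3 = 59/4
  d7 = d5/2 - d4*5 - d6 = -95/4
  d8 = d1 - d7/3 - d4*2 = 19/4
  d9 = d5*3 = 57/2
  d10 = d3 + d5/3 = 91/6
  d11 = d3/2 = 6
  d12 = d6*2 - d8*2 - 7 = 13
  d13 = d10/2 + d1 = 119/12
Walk from origin (0, 0):
  seg 1: down by d11 = 6 → (0, -6)
  seg 2: up by d1 = 7/3 → (0, -11/3)
  seg 3: left by d7 = -95/4 → (95/4, -11/3)
  seg 4: down by d10 = 91/6 → (95/4, -113/6)
  seg 5: down by d11 = 6 → (95/4, -149/6)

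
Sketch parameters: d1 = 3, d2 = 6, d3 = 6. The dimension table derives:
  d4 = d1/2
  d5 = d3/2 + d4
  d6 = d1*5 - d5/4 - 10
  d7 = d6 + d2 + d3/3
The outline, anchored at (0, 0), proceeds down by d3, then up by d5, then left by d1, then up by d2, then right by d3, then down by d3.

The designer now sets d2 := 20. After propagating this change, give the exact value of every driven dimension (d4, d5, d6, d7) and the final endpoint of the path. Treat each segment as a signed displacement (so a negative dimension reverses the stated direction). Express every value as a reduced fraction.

Apply edit: d2 := 20
  d4 = d1/2 = 3/2
  d5 = d3/2 + d4 = 9/2
  d6 = d1*5 - d5/4 - 10 = 31/8
  d7 = d6 + d2 + d3/3 = 207/8
Walk from origin (0, 0):
  seg 1: down by d3 = 6 → (0, -6)
  seg 2: up by d5 = 9/2 → (0, -3/2)
  seg 3: left by d1 = 3 → (-3, -3/2)
  seg 4: up by d2 = 20 → (-3, 37/2)
  seg 5: right by d3 = 6 → (3, 37/2)
  seg 6: down by d3 = 6 → (3, 25/2)

d4 = 3/2
d5 = 9/2
d6 = 31/8
d7 = 207/8
endpoint = (3, 25/2)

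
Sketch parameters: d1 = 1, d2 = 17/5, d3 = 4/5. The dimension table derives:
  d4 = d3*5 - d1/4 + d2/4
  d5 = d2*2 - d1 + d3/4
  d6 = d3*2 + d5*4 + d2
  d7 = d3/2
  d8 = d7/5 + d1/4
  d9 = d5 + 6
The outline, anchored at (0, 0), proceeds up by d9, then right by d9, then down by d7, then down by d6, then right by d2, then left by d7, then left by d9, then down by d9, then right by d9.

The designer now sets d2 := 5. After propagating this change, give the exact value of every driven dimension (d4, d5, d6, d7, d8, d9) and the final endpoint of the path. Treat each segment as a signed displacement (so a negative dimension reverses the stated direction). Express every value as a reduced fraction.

d4 = 5
d5 = 46/5
d6 = 217/5
d7 = 2/5
d8 = 33/100
d9 = 76/5
endpoint = (99/5, -219/5)

Apply edit: d2 := 5
  d4 = d3*5 - d1/4 + d2/4 = 5
  d5 = d2*2 - d1 + d3/4 = 46/5
  d6 = d3*2 + d5*4 + d2 = 217/5
  d7 = d3/2 = 2/5
  d8 = d7/5 + d1/4 = 33/100
  d9 = d5 + 6 = 76/5
Walk from origin (0, 0):
  seg 1: up by d9 = 76/5 → (0, 76/5)
  seg 2: right by d9 = 76/5 → (76/5, 76/5)
  seg 3: down by d7 = 2/5 → (76/5, 74/5)
  seg 4: down by d6 = 217/5 → (76/5, -143/5)
  seg 5: right by d2 = 5 → (101/5, -143/5)
  seg 6: left by d7 = 2/5 → (99/5, -143/5)
  seg 7: left by d9 = 76/5 → (23/5, -143/5)
  seg 8: down by d9 = 76/5 → (23/5, -219/5)
  seg 9: right by d9 = 76/5 → (99/5, -219/5)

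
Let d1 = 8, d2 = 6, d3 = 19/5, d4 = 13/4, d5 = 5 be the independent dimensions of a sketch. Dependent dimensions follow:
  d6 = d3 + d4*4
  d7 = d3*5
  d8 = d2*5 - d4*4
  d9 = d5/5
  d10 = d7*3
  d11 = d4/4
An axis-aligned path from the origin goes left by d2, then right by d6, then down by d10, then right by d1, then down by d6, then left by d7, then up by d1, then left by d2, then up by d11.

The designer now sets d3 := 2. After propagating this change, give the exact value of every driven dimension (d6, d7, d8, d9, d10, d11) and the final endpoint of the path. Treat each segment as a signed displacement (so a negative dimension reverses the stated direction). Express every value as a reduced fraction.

d6 = 15
d7 = 10
d8 = 17
d9 = 1
d10 = 30
d11 = 13/16
endpoint = (1, -579/16)

Apply edit: d3 := 2
  d6 = d3 + d4*4 = 15
  d7 = d3*5 = 10
  d8 = d2*5 - d4*4 = 17
  d9 = d5/5 = 1
  d10 = d7*3 = 30
  d11 = d4/4 = 13/16
Walk from origin (0, 0):
  seg 1: left by d2 = 6 → (-6, 0)
  seg 2: right by d6 = 15 → (9, 0)
  seg 3: down by d10 = 30 → (9, -30)
  seg 4: right by d1 = 8 → (17, -30)
  seg 5: down by d6 = 15 → (17, -45)
  seg 6: left by d7 = 10 → (7, -45)
  seg 7: up by d1 = 8 → (7, -37)
  seg 8: left by d2 = 6 → (1, -37)
  seg 9: up by d11 = 13/16 → (1, -579/16)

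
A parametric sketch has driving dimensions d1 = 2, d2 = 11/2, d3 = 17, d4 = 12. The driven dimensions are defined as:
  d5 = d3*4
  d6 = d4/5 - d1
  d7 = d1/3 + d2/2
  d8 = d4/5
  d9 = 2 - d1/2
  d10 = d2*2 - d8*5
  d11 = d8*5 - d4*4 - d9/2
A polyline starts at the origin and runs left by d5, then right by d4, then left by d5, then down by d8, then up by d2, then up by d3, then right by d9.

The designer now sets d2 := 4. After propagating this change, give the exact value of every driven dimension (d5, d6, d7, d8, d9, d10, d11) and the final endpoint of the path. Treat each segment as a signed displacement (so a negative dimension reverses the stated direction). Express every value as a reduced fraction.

Apply edit: d2 := 4
  d5 = d3*4 = 68
  d6 = d4/5 - d1 = 2/5
  d7 = d1/3 + d2/2 = 8/3
  d8 = d4/5 = 12/5
  d9 = 2 - d1/2 = 1
  d10 = d2*2 - d8*5 = -4
  d11 = d8*5 - d4*4 - d9/2 = -73/2
Walk from origin (0, 0):
  seg 1: left by d5 = 68 → (-68, 0)
  seg 2: right by d4 = 12 → (-56, 0)
  seg 3: left by d5 = 68 → (-124, 0)
  seg 4: down by d8 = 12/5 → (-124, -12/5)
  seg 5: up by d2 = 4 → (-124, 8/5)
  seg 6: up by d3 = 17 → (-124, 93/5)
  seg 7: right by d9 = 1 → (-123, 93/5)

d5 = 68
d6 = 2/5
d7 = 8/3
d8 = 12/5
d9 = 1
d10 = -4
d11 = -73/2
endpoint = (-123, 93/5)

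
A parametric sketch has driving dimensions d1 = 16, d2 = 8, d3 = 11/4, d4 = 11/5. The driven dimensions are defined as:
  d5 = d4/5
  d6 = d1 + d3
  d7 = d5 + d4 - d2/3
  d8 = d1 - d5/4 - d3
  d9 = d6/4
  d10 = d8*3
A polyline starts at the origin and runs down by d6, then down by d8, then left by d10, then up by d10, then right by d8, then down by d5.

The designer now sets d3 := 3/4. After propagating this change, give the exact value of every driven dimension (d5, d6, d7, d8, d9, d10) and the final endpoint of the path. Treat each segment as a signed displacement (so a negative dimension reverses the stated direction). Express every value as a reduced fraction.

Apply edit: d3 := 3/4
  d5 = d4/5 = 11/25
  d6 = d1 + d3 = 67/4
  d7 = d5 + d4 - d2/3 = -2/75
  d8 = d1 - d5/4 - d3 = 757/50
  d9 = d6/4 = 67/16
  d10 = d8*3 = 2271/50
Walk from origin (0, 0):
  seg 1: down by d6 = 67/4 → (0, -67/4)
  seg 2: down by d8 = 757/50 → (0, -3189/100)
  seg 3: left by d10 = 2271/50 → (-2271/50, -3189/100)
  seg 4: up by d10 = 2271/50 → (-2271/50, 1353/100)
  seg 5: right by d8 = 757/50 → (-757/25, 1353/100)
  seg 6: down by d5 = 11/25 → (-757/25, 1309/100)

d5 = 11/25
d6 = 67/4
d7 = -2/75
d8 = 757/50
d9 = 67/16
d10 = 2271/50
endpoint = (-757/25, 1309/100)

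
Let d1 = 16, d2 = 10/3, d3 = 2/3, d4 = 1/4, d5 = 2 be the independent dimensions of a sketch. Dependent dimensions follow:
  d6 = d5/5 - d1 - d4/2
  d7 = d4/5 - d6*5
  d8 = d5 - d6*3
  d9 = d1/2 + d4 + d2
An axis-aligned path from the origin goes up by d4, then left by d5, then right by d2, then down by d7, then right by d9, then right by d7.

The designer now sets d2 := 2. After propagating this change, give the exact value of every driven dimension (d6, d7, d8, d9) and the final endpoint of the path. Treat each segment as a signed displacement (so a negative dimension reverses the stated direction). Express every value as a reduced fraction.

d6 = -629/40
d7 = 3147/40
d8 = 1967/40
d9 = 41/4
endpoint = (3557/40, -3137/40)

Apply edit: d2 := 2
  d6 = d5/5 - d1 - d4/2 = -629/40
  d7 = d4/5 - d6*5 = 3147/40
  d8 = d5 - d6*3 = 1967/40
  d9 = d1/2 + d4 + d2 = 41/4
Walk from origin (0, 0):
  seg 1: up by d4 = 1/4 → (0, 1/4)
  seg 2: left by d5 = 2 → (-2, 1/4)
  seg 3: right by d2 = 2 → (0, 1/4)
  seg 4: down by d7 = 3147/40 → (0, -3137/40)
  seg 5: right by d9 = 41/4 → (41/4, -3137/40)
  seg 6: right by d7 = 3147/40 → (3557/40, -3137/40)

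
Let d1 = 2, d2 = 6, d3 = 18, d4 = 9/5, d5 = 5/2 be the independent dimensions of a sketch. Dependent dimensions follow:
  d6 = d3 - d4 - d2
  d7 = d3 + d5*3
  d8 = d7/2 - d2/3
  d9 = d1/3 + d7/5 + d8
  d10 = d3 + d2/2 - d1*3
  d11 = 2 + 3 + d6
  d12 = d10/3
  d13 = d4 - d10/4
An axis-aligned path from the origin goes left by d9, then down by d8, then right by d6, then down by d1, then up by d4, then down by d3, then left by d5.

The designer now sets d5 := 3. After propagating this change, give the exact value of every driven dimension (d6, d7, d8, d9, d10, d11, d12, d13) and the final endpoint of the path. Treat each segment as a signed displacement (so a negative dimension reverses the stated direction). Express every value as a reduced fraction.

d6 = 51/5
d7 = 27
d8 = 23/2
d9 = 527/30
d10 = 15
d11 = 76/5
d12 = 5
d13 = -39/20
endpoint = (-311/30, -297/10)

Apply edit: d5 := 3
  d6 = d3 - d4 - d2 = 51/5
  d7 = d3 + d5*3 = 27
  d8 = d7/2 - d2/3 = 23/2
  d9 = d1/3 + d7/5 + d8 = 527/30
  d10 = d3 + d2/2 - d1*3 = 15
  d11 = 2 + 3 + d6 = 76/5
  d12 = d10/3 = 5
  d13 = d4 - d10/4 = -39/20
Walk from origin (0, 0):
  seg 1: left by d9 = 527/30 → (-527/30, 0)
  seg 2: down by d8 = 23/2 → (-527/30, -23/2)
  seg 3: right by d6 = 51/5 → (-221/30, -23/2)
  seg 4: down by d1 = 2 → (-221/30, -27/2)
  seg 5: up by d4 = 9/5 → (-221/30, -117/10)
  seg 6: down by d3 = 18 → (-221/30, -297/10)
  seg 7: left by d5 = 3 → (-311/30, -297/10)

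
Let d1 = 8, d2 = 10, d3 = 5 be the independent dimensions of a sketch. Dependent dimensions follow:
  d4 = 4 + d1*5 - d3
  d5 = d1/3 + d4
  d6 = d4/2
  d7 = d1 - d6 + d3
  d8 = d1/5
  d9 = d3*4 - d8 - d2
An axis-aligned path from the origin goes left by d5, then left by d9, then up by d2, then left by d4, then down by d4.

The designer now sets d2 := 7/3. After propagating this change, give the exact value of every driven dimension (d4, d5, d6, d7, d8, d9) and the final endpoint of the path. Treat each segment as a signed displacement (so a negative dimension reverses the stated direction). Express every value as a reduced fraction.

d4 = 39
d5 = 125/3
d6 = 39/2
d7 = -13/2
d8 = 8/5
d9 = 241/15
endpoint = (-1451/15, -110/3)

Apply edit: d2 := 7/3
  d4 = 4 + d1*5 - d3 = 39
  d5 = d1/3 + d4 = 125/3
  d6 = d4/2 = 39/2
  d7 = d1 - d6 + d3 = -13/2
  d8 = d1/5 = 8/5
  d9 = d3*4 - d8 - d2 = 241/15
Walk from origin (0, 0):
  seg 1: left by d5 = 125/3 → (-125/3, 0)
  seg 2: left by d9 = 241/15 → (-866/15, 0)
  seg 3: up by d2 = 7/3 → (-866/15, 7/3)
  seg 4: left by d4 = 39 → (-1451/15, 7/3)
  seg 5: down by d4 = 39 → (-1451/15, -110/3)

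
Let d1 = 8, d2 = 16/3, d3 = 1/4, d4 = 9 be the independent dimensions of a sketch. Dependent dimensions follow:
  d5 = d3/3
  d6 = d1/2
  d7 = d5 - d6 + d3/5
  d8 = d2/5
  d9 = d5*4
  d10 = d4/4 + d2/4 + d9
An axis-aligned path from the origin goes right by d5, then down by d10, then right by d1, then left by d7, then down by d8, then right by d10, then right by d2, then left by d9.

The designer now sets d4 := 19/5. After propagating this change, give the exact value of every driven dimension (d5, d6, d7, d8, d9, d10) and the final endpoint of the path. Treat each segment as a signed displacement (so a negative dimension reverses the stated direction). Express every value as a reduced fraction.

d5 = 1/12
d6 = 4
d7 = -58/15
d8 = 16/15
d9 = 1/3
d10 = 157/60
endpoint = (587/30, -221/60)

Apply edit: d4 := 19/5
  d5 = d3/3 = 1/12
  d6 = d1/2 = 4
  d7 = d5 - d6 + d3/5 = -58/15
  d8 = d2/5 = 16/15
  d9 = d5*4 = 1/3
  d10 = d4/4 + d2/4 + d9 = 157/60
Walk from origin (0, 0):
  seg 1: right by d5 = 1/12 → (1/12, 0)
  seg 2: down by d10 = 157/60 → (1/12, -157/60)
  seg 3: right by d1 = 8 → (97/12, -157/60)
  seg 4: left by d7 = -58/15 → (239/20, -157/60)
  seg 5: down by d8 = 16/15 → (239/20, -221/60)
  seg 6: right by d10 = 157/60 → (437/30, -221/60)
  seg 7: right by d2 = 16/3 → (199/10, -221/60)
  seg 8: left by d9 = 1/3 → (587/30, -221/60)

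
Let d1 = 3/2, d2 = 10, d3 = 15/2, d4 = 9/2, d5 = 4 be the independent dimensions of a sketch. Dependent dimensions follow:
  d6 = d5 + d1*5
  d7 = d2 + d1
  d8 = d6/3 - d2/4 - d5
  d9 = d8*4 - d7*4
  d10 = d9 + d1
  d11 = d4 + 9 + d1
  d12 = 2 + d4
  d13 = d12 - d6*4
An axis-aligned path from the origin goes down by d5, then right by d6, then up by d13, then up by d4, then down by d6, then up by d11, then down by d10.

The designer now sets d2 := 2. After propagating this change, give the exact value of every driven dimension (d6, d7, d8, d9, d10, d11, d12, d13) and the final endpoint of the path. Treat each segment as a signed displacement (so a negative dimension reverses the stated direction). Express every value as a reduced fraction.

d6 = 23/2
d7 = 7/2
d8 = -2/3
d9 = -50/3
d10 = -91/6
d11 = 15
d12 = 13/2
d13 = -79/2
endpoint = (23/2, -61/3)

Apply edit: d2 := 2
  d6 = d5 + d1*5 = 23/2
  d7 = d2 + d1 = 7/2
  d8 = d6/3 - d2/4 - d5 = -2/3
  d9 = d8*4 - d7*4 = -50/3
  d10 = d9 + d1 = -91/6
  d11 = d4 + 9 + d1 = 15
  d12 = 2 + d4 = 13/2
  d13 = d12 - d6*4 = -79/2
Walk from origin (0, 0):
  seg 1: down by d5 = 4 → (0, -4)
  seg 2: right by d6 = 23/2 → (23/2, -4)
  seg 3: up by d13 = -79/2 → (23/2, -87/2)
  seg 4: up by d4 = 9/2 → (23/2, -39)
  seg 5: down by d6 = 23/2 → (23/2, -101/2)
  seg 6: up by d11 = 15 → (23/2, -71/2)
  seg 7: down by d10 = -91/6 → (23/2, -61/3)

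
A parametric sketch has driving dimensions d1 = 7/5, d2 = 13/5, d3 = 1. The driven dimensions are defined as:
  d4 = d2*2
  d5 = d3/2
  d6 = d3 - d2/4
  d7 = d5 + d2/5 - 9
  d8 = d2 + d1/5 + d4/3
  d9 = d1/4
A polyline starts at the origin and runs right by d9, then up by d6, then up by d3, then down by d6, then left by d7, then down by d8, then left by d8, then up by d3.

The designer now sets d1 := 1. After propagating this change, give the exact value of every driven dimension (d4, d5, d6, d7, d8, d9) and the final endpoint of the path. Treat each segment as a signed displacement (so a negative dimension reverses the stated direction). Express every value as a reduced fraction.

Apply edit: d1 := 1
  d4 = d2*2 = 26/5
  d5 = d3/2 = 1/2
  d6 = d3 - d2/4 = 7/20
  d7 = d5 + d2/5 - 9 = -399/50
  d8 = d2 + d1/5 + d4/3 = 68/15
  d9 = d1/4 = 1/4
Walk from origin (0, 0):
  seg 1: right by d9 = 1/4 → (1/4, 0)
  seg 2: up by d6 = 7/20 → (1/4, 7/20)
  seg 3: up by d3 = 1 → (1/4, 27/20)
  seg 4: down by d6 = 7/20 → (1/4, 1)
  seg 5: left by d7 = -399/50 → (823/100, 1)
  seg 6: down by d8 = 68/15 → (823/100, -53/15)
  seg 7: left by d8 = 68/15 → (1109/300, -53/15)
  seg 8: up by d3 = 1 → (1109/300, -38/15)

d4 = 26/5
d5 = 1/2
d6 = 7/20
d7 = -399/50
d8 = 68/15
d9 = 1/4
endpoint = (1109/300, -38/15)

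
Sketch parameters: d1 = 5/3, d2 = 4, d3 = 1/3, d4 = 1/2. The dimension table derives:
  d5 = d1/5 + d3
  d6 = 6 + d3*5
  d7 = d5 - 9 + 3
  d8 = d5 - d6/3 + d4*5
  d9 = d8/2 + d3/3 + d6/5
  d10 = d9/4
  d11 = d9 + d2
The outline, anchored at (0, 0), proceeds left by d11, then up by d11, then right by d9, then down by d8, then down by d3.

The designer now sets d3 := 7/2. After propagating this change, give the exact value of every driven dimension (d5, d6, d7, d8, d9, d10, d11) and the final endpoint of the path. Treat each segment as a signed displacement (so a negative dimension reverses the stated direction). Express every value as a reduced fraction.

d5 = 23/6
d6 = 47/2
d7 = -13/6
d8 = -3/2
d9 = 307/60
d10 = 307/240
d11 = 547/60
endpoint = (-4, 427/60)

Apply edit: d3 := 7/2
  d5 = d1/5 + d3 = 23/6
  d6 = 6 + d3*5 = 47/2
  d7 = d5 - 9 + 3 = -13/6
  d8 = d5 - d6/3 + d4*5 = -3/2
  d9 = d8/2 + d3/3 + d6/5 = 307/60
  d10 = d9/4 = 307/240
  d11 = d9 + d2 = 547/60
Walk from origin (0, 0):
  seg 1: left by d11 = 547/60 → (-547/60, 0)
  seg 2: up by d11 = 547/60 → (-547/60, 547/60)
  seg 3: right by d9 = 307/60 → (-4, 547/60)
  seg 4: down by d8 = -3/2 → (-4, 637/60)
  seg 5: down by d3 = 7/2 → (-4, 427/60)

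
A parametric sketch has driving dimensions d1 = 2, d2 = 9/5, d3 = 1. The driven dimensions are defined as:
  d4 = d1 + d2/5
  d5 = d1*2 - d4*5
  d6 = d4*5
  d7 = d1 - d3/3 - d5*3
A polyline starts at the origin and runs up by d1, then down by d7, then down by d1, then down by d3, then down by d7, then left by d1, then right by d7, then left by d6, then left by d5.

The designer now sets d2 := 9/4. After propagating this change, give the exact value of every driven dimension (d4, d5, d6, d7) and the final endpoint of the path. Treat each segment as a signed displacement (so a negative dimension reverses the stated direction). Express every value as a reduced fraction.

d4 = 49/20
d5 = -33/4
d6 = 49/4
d7 = 317/12
endpoint = (245/12, -323/6)

Apply edit: d2 := 9/4
  d4 = d1 + d2/5 = 49/20
  d5 = d1*2 - d4*5 = -33/4
  d6 = d4*5 = 49/4
  d7 = d1 - d3/3 - d5*3 = 317/12
Walk from origin (0, 0):
  seg 1: up by d1 = 2 → (0, 2)
  seg 2: down by d7 = 317/12 → (0, -293/12)
  seg 3: down by d1 = 2 → (0, -317/12)
  seg 4: down by d3 = 1 → (0, -329/12)
  seg 5: down by d7 = 317/12 → (0, -323/6)
  seg 6: left by d1 = 2 → (-2, -323/6)
  seg 7: right by d7 = 317/12 → (293/12, -323/6)
  seg 8: left by d6 = 49/4 → (73/6, -323/6)
  seg 9: left by d5 = -33/4 → (245/12, -323/6)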